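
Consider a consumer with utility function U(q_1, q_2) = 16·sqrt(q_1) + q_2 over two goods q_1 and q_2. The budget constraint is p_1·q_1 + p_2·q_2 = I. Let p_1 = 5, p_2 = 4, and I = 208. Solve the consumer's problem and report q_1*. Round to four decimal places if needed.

q_1* = 40.96

Utility is quasi-linear in q_2; the FOC for q_1 is 8/√q_1 = p_1/p_2.
Thus q_1* = (8·p_2/p_1)² — independent of I — with the rest of income spent on q_2.
Plugging in: q_1* = (8·4/5)² = 40.96.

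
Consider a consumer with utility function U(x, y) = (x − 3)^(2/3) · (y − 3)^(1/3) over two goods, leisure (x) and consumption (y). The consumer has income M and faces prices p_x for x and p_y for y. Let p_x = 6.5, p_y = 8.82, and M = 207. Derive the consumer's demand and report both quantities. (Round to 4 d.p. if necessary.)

x* = 19.5169, y* = 9.0862

MRS = 2·(y−3)/(x−3). Tangency with p_x/p_y gives y−3 = (1/2)·(p_x/p_y)·(x−3).
After buying the subsistence bundle (3, 3), a share 2/3 of the remaining income goes to x: x* = 3 + 2/3·(M − 3p_x − 3p_y)/p_x.
Discretionary income = 207 − 3·6.5 − 3·8.82 = 161.04; x* = 3 + 2/3·161.04/6.5 = 19.5169; y* = 3 + 1/3·161.04/8.82 = 9.0862.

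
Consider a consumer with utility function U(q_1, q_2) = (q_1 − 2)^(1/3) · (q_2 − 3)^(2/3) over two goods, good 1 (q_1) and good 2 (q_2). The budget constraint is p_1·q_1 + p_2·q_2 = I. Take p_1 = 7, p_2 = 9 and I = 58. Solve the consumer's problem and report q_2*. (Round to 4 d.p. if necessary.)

q_2* = 4.2593

Let q_1' = q_1−2, q_2' = q_2−3. MRS = (1/2)·q_2'/q_1' = p_1/p_2.
After buying the subsistence bundle (2, 3), a share 1/3 of the remaining income goes to q_1: q_1* = 2 + 1/3·(I − 2p_1 − 3p_2)/p_1.
Discretionary income = 58 − 2·7 − 3·9 = 17; q_2* = 3 + 2/3·17/9 = 4.2593.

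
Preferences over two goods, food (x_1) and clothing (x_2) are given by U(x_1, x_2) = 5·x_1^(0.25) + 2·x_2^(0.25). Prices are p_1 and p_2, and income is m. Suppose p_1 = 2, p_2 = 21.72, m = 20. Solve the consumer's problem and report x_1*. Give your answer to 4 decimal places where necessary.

MU_x_1 ∝ 5·x_1^(-0.75), MU_x_2 ∝ 2·x_2^(-0.75), so MRS = (5/2)·(x_2/x_1)^(0.75) = p_1/p_2.
Solve for the ratio: x_2/x_1 = [(2/5)·p_1/p_2]^(4/3).
Substitute x_2 = (x_2/x_1)·x_1 into the budget: x_1* = m/(p_1 + p_2·(x_2/x_1)).
Numerically x_2/x_1 = 0.012255, so x_1* = 20/(2 + 21.72·0.012255) = 8.8254.

x_1* = 8.8254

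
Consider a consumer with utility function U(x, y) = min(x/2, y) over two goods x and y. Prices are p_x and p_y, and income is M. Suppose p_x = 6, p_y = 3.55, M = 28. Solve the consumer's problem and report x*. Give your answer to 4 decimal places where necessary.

With perfect complements, no substitution: consume in ratio x:y = 2:1.
Budget: p_x·x + p_y·(1/2)·x = M, so (2·p_x + p_y)·x = 2·M.
Demand: x*(p_x,p_y,M) = 2·M/(2·p_x + p_y), y* = M/(2·p_x + p_y).
Here 2·6 + 3.55 = 15.55, giving x* = 3.6013.

x* = 3.6013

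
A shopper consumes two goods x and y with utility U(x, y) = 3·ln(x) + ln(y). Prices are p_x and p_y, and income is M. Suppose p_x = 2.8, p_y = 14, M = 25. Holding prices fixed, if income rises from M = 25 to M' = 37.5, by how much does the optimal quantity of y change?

The MRS is 3·y/x. Set MRS = p_x/p_y.
So 3·p_y·y = p_x·x; combined with the budget, a share 0.75 of income goes to x.
Demand: x*(p_x,p_y,M) = 0.75·M/p_x and y* = 0.25·M/p_y.
At p_x=2.8, p_y=14, M=25: y* = 0.25·25/14 = 0.4464.
At M' = 37.5: y* = 0.6696. Change: 0.6696 − 0.4464 = 0.2232.

Δy* = 0.2232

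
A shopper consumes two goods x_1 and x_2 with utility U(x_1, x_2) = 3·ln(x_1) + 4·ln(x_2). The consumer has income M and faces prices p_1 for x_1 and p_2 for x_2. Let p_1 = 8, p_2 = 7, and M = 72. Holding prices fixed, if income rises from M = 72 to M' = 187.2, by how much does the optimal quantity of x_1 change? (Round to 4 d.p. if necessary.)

Δx_1* = 6.1714

The MRS is (3/4)·x_2/x_1. Set MRS = p_1/p_2.
Rearranging, p_2·x_2 = (4/3)·p_1·x_1. Substituting into the budget gives p_1·x_1·(1 + (4/3)) = M.
Demand: x_1*(p_1,p_2,M) = 3/7·M/p_1 and x_2* = 4/7·M/p_2.
At p_1=8, p_2=7, M=72: x_1* = 3/7·72/8 = 3.8571.
At M' = 187.2: x_1* = 10.0286. Change: 10.0286 − 3.8571 = 6.1714.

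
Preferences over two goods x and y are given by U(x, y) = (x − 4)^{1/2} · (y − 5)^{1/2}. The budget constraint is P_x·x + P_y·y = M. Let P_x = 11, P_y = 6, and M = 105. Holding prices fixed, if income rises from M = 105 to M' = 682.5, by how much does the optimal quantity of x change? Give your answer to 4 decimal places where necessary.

Let x' = x−4, y' = y−5. MRS = y'/x' = P_x/P_y.
After buying the subsistence bundle (4, 5), a share 0.5 of the remaining income goes to x: x* = 4 + 0.5·(M − 4P_x − 5P_y)/P_x.
Discretionary income = 105 − 4·11 − 5·6 = 31; x* = 4 + 0.5·31/11 = 5.4091.
At M' = 682.5: x* = 31.6591. Change: 31.6591 − 5.4091 = 26.25.

Δx* = 26.25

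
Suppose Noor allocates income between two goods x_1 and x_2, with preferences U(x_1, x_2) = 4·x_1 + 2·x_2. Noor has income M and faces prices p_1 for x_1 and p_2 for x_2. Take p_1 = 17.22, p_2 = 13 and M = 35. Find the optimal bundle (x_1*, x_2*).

x_1* = 2.0325, x_2* = 0

Linear utility — the consumer picks whichever good has higher MU/price: 4/17.22 = 0.2323 vs 2/13 = 0.1538.
x_1 gives more utility per dollar, so spend all income on x_1: x_1* = M/p_1, x_2* = 0.
Numerically: x_1* = 2.0325, x_2* = 0.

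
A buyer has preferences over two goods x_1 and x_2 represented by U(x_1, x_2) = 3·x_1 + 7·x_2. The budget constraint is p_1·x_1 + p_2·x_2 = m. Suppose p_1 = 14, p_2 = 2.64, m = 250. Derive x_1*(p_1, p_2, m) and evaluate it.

x_1* = 0

Linear utility — the consumer picks whichever good has higher MU/price: 3/14 = 0.2143 vs 7/2.64 = 2.6515.
x_2 gives more utility per dollar, so spend all income on x_2: x_2* = m/p_2, x_1* = 0.
Numerically: x_1* = 0, x_2* = 94.697.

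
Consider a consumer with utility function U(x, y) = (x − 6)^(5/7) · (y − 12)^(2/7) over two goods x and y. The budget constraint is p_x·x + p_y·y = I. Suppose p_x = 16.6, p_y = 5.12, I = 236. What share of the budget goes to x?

share on x = 0.6489

This is Cobb-Douglas in (x−6, y−12): tangency gives 5/7·p_y·(y−12) = 2/7·p_x·(x−6).
Substituting into the budget: x* = 6 + 5/7·(I − 6·p_x − 12·p_y)/p_x, and y* = 12 + 2/7·(…)/p_y.
Discretionary income = 236 − 6·16.6 − 12·5.12 = 74.96; x* = 6 + 5/7·74.96/16.6 = 9.2255; y* = 12 + 2/7·74.96/5.12 = 16.183.
Expenditure on x: 16.6·9.2255 = 153.1429; share = 0.6489.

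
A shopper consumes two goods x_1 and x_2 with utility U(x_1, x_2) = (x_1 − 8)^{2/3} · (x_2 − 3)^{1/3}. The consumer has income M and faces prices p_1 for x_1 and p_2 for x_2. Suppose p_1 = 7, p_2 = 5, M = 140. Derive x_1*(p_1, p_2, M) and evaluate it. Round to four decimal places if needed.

Let x_1' = x_1−8, x_2' = x_2−3. MRS = 2·x_2'/x_1' = p_1/p_2.
Substituting into the budget: x_1* = 8 + 2/3·(M − 8·p_1 − 3·p_2)/p_1, and x_2* = 3 + 1/3·(…)/p_2.
Discretionary income = 140 − 8·7 − 3·5 = 69; x_1* = 8 + 2/3·69/7 = 14.5714.

x_1* = 14.5714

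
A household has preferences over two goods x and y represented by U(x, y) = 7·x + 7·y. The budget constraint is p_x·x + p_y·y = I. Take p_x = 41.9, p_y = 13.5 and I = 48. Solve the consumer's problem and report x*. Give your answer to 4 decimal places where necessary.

x* = 0

Perfect substitutes: compare marginal utility per dollar. 7/p_x vs 7/p_y → 0.1671 vs 0.5185.
y gives more utility per dollar, so spend all income on y: y* = I/p_y, x* = 0.
Numerically: x* = 0, y* = 3.5556.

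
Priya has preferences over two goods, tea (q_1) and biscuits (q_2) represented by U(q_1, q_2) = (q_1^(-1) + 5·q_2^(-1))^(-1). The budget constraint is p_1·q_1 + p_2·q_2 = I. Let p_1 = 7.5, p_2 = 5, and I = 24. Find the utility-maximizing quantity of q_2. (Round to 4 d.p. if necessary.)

q_2* = 3.1013

From the CES first-order condition, (1/5)·(q_2/q_1)^(2) = p_1/p_2.
Hence q_2/q_1 = (5·p_1/p_2)^(1/(2)), i.e. raised to the 0.5 power.
With the ratio pinned down, the budget gives q_1* = I/(p_1 + p_2·(q_2/q_1)) and q_2* = (q_2/q_1)·q_1*.
Numerically q_2/q_1 = 2.738613, so q_1* = 24/(7.5 + 5·2.738613) = 1.1324 and q_2* = 2.738613·1.1324 = 3.1013.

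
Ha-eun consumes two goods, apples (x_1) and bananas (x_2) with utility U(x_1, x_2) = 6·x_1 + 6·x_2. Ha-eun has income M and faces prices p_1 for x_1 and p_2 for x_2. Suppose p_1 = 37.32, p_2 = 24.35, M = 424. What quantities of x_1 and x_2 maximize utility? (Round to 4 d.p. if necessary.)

x_1* = 0, x_2* = 17.4127

Linear utility — the consumer picks whichever good has higher MU/price: 6/37.32 = 0.1608 vs 6/24.35 = 0.2464.
x_2 gives more utility per dollar, so spend all income on x_2: x_2* = M/p_2, x_1* = 0.
Numerically: x_1* = 0, x_2* = 17.4127.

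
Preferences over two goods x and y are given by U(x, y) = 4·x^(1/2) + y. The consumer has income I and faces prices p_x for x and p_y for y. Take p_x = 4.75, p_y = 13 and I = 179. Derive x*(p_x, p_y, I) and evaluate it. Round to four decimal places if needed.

x* = 29.9612

Set MRS = p_x/p_y: 2·x^(−1/2) = p_x/p_y.
Thus x* = (2·p_y/p_x)² — independent of I — with the rest of income spent on y.
Plugging in: x* = (2·13/4.75)² = 29.9612.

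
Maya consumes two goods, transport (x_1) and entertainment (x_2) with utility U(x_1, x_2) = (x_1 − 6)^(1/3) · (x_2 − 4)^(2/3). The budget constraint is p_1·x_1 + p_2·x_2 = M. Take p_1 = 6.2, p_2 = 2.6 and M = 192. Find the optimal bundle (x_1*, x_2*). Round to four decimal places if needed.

x_1* = 13.7634, x_2* = 41.0256

Let x_1' = x_1−6, x_2' = x_2−4. MRS = (1/2)·x_2'/x_1' = p_1/p_2.
Substituting into the budget: x_1* = 6 + 1/3·(M − 6·p_1 − 4·p_2)/p_1, and x_2* = 4 + 2/3·(…)/p_2.
Discretionary income = 192 − 6·6.2 − 4·2.6 = 144.4; x_1* = 6 + 1/3·144.4/6.2 = 13.7634; x_2* = 4 + 2/3·144.4/2.6 = 41.0256.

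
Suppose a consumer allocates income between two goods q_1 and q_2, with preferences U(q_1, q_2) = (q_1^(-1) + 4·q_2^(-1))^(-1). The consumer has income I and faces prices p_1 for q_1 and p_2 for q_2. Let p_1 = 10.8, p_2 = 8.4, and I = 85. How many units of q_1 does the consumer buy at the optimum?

q_1* = 2.8476

From the CES first-order condition, (1/4)·(q_2/q_1)^(2) = p_1/p_2.
Hence q_2/q_1 = (4·p_1/p_2)^(1/(2)), i.e. raised to the 0.5 power.
Substitute q_2 = (q_2/q_1)·q_1 into the budget: q_1* = I/(p_1 + p_2·(q_2/q_1)).
Numerically q_2/q_1 = 2.267787, so q_1* = 85/(10.8 + 8.4·2.267787) = 2.8476.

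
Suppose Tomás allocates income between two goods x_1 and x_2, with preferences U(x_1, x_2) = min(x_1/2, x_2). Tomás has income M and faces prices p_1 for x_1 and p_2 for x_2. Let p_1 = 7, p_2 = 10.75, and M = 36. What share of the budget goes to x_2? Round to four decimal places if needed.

share on x_2 = 0.4343

With perfect complements, no substitution: consume in ratio x_1:x_2 = 2:1.
Budget: p_1·x_1 + p_2·(1/2)·x_1 = M, so (2·p_1 + p_2)·x_1 = 2·M.
Demand: x_1*(p_1,p_2,M) = 2·M/(2·p_1 + p_2), x_2* = M/(2·p_1 + p_2).
Here 2·7 + 10.75 = 24.75, giving x_1* = 2.9091 and x_2* = 1.4545.
Expenditure on x_2: 10.75·1.4545 = 15.6364; share = 0.4343.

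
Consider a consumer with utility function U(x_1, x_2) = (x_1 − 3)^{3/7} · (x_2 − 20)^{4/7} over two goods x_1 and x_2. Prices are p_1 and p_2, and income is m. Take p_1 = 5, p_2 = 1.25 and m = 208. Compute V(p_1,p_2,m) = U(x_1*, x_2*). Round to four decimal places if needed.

V = 37.4792

Let x_1' = x_1−3, x_2' = x_2−20. MRS = (3/4)·x_2'/x_1' = p_1/p_2.
Substituting into the budget: x_1* = 3 + 3/7·(m − 3·p_1 − 20·p_2)/p_1, and x_2* = 20 + 4/7·(…)/p_2.
Discretionary income = 208 − 3·5 − 20·1.25 = 168; x_1* = 3 + 3/7·168/5 = 17.4; x_2* = 20 + 4/7·168/1.25 = 96.8.
Utility at the optimum: U(17.4, 96.8) = 37.4792.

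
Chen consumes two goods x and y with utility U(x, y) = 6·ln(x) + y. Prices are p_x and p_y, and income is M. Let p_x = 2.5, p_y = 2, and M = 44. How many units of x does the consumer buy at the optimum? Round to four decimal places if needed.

x* = 4.8

MU_x = 6/x, MU_y = 1. Tangency: 6/x = p_x/p_y.
So x*(p_x,p_y) = 6·p_y/p_x, independent of income; and y* = (M − 6·p_y)/p_y.
At the given prices: x* = 6·2/2.5 = 4.8.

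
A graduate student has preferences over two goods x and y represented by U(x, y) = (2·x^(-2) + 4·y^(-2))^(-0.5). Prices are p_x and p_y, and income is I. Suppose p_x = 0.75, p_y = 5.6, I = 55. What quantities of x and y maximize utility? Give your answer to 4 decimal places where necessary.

x* = 12.6151, y* = 8.1319

With the ratio pinned down, the budget gives x* = I/(p_x + p_y·(y/x)) and y* = (y/x)·x*.
Numerically y/x = 0.644616, so x* = 55/(0.75 + 5.6·0.644616) = 12.6151 and y* = 0.644616·12.6151 = 8.1319.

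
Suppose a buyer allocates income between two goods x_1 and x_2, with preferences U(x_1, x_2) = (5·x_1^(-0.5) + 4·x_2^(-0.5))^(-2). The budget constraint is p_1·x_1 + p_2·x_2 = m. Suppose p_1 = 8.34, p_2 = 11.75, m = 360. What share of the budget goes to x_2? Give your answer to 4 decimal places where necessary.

With the ratio pinned down, the budget gives x_1* = m/(p_1 + p_2·(x_2/x_1)) and x_2* = (x_2/x_1)·x_1*.
Numerically x_2/x_1 = 0.685718, so x_1* = 360/(8.34 + 11.75·0.685718) = 21.955 and x_2* = 0.685718·21.955 = 15.0549.
Expenditure on x_2: 11.75·15.0549 = 176.8954; share = 0.4914.

share on x_2 = 0.4914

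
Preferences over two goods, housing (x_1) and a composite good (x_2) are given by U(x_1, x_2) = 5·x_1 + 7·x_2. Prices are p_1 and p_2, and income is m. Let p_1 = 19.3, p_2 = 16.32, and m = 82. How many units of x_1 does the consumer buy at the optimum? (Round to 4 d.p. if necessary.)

x_1* = 0

Linear utility — the consumer picks whichever good has higher MU/price: 5/19.3 = 0.2591 vs 7/16.32 = 0.4289.
x_2 gives more utility per dollar, so spend all income on x_2: x_2* = m/p_2, x_1* = 0.
Numerically: x_1* = 0, x_2* = 5.0245.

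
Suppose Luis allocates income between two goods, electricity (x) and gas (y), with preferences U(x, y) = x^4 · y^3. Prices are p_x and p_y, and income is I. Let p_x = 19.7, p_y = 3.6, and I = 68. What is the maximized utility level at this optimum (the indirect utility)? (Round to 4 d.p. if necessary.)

Tangency: MRS = (4/3)·y/x = p_x/p_y.
So 4·p_y·y = 3·p_x·x; combined with the budget, a share 4/7 of income goes to x.
Demand: x*(p_x,p_y,I) = 4/7·I/p_x and y* = 3/7·I/p_y.
At p_x=19.7, p_y=3.6, I=68: x* = 4/7·68/19.7 = 1.9724, y* = 8.0952.
Utility at the optimum: U(1.9724, 8.0952) = 8029.85.

V = 8029.85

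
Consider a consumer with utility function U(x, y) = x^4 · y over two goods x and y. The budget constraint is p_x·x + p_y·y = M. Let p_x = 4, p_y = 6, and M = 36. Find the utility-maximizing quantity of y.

y* = 1.2

At p_x=4, p_y=6, M=36: y* = 0.2·36/6 = 1.2.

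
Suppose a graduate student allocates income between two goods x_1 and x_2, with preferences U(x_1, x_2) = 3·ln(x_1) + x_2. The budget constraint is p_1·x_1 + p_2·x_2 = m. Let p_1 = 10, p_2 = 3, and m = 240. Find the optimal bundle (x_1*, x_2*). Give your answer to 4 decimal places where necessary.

x_1* = 0.9, x_2* = 77

MU_x_1 = 3/x_1, MU_x_2 = 1. Tangency: 3/x_1 = p_1/p_2.
So x_1*(p_1,p_2) = 3·p_2/p_1, independent of income; and x_2* = (m − 3·p_2)/p_2.
At the given prices: x_1* = 3·3/10 = 0.9, and x_2* = 77.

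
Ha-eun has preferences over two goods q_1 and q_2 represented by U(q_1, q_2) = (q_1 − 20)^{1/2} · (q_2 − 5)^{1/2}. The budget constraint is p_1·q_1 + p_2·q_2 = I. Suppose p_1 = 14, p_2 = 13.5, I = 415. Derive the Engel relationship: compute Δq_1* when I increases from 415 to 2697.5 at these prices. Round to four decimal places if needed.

Δq_1* = 81.5179

This is Cobb-Douglas in (q_1−20, q_2−5): tangency gives 0.5·p_2·(q_2−5) = 0.5·p_1·(q_1−20).
After buying the subsistence bundle (20, 5), a share 0.5 of the remaining income goes to q_1: q_1* = 20 + 0.5·(I − 20p_1 − 5p_2)/p_1.
Discretionary income = 415 − 20·14 − 5·13.5 = 67.5; q_1* = 20 + 0.5·67.5/14 = 22.4107.
At I' = 2697.5: q_1* = 103.9286. Change: 103.9286 − 22.4107 = 81.5179.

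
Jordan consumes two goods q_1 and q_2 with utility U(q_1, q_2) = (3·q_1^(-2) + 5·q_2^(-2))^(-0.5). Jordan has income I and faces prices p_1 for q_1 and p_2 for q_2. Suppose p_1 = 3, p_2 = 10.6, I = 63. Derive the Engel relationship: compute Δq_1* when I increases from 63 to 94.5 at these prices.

Δq_1* = 2.7997

From the CES first-order condition, (3/5)·(q_2/q_1)^(3) = p_1/p_2.
Hence q_2/q_1 = ((5/3)·p_1/p_2)^(1/(3)), i.e. raised to the 1/3 power.
With the ratio pinned down, the budget gives q_1* = I/(p_1 + p_2·(q_2/q_1)) and q_2* = (q_2/q_1)·q_1*.
Numerically q_2/q_1 = 0.778433, so q_1* = 63/(3 + 10.6·0.778433) = 5.5993.
At I' = 94.5: q_1* = 8.399. Change: 8.399 − 5.5993 = 2.7997.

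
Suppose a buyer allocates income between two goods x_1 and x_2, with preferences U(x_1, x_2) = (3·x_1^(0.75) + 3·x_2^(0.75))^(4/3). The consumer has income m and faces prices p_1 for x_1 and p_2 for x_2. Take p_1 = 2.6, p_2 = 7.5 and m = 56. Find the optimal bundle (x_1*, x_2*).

MRS = MU_x_1/MU_x_2 = (x_2/x_1)^(0.25). Set equal to p_1/p_2.
Hence x_2/x_1 = (p_1/p_2)^(1/(0.25)), i.e. raised to the 4 power.
With the ratio pinned down, the budget gives x_1* = m/(p_1 + p_2·(x_2/x_1)) and x_2* = (x_2/x_1)·x_1*.
Numerically x_2/x_1 = 0.014443, so x_1* = 56/(2.6 + 7.5·0.014443) = 20.677 and x_2* = 0.014443·20.677 = 0.2986.

x_1* = 20.677, x_2* = 0.2986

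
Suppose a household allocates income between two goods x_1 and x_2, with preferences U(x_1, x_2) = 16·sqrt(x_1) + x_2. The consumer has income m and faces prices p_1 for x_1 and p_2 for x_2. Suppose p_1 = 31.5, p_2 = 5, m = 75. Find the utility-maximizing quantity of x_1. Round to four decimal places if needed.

x_1* = 1.6125

Thus x_1* = (8·p_2/p_1)² — independent of m — with the rest of income spent on x_2.
Plugging in: x_1* = (8·5/31.5)² = 1.6125.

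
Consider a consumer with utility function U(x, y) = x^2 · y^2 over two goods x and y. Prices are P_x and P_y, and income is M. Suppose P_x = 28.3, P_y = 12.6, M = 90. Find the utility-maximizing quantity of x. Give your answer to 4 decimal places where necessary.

MU_x/MU_y = (2·y)/(2·x); tangency sets this equal to P_x/P_y.
Rearranging, P_y·y = P_x·x. Substituting into the budget gives P_x·x·(1 + 1) = M.
Demand: x*(P_x,P_y,M) = 0.5·M/P_x and y* = 0.5·M/P_y.
At P_x=28.3, P_y=12.6, M=90: x* = 0.5·90/28.3 = 1.5901.

x* = 1.5901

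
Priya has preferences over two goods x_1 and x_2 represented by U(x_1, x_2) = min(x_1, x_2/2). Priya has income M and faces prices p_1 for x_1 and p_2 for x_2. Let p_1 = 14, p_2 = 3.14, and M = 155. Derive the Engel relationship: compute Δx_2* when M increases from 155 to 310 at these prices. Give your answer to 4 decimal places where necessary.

Leontief preferences: the optimum is at the kink where x_1/1 = x_2/2, i.e. x_2 = 2·x_1.
Budget: p_1·x_1 + p_2·2·x_1 = M, so (p_1 + 2·p_2)·x_1 = M.
Demand: x_1*(p_1,p_2,M) = M/(p_1 + 2·p_2), x_2* = 2·M/(p_1 + 2·p_2).
Here 14 + 2·3.14 = 20.28, giving x_2* = 15.286.
At M' = 310: x_2* = 30.572. Change: 30.572 − 15.286 = 15.286.

Δx_2* = 15.286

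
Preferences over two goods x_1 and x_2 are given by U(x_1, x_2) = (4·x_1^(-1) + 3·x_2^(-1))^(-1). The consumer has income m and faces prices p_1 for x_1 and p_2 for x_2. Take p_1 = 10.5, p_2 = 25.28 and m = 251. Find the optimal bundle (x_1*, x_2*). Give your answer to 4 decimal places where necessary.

x_1* = 10.1993, x_2* = 5.6925

MU_x_1 ∝ 4·x_1^(-2), MU_x_2 ∝ 3·x_2^(-2), so MRS = (4/3)·(x_2/x_1)^(2) = p_1/p_2.
Solve for the ratio: x_2/x_1 = [(3/4)·p_1/p_2]^(0.5).
With the ratio pinned down, the budget gives x_1* = m/(p_1 + p_2·(x_2/x_1)) and x_2* = (x_2/x_1)·x_1*.
Numerically x_2/x_1 = 0.558132, so x_1* = 251/(10.5 + 25.28·0.558132) = 10.1993 and x_2* = 0.558132·10.1993 = 5.6925.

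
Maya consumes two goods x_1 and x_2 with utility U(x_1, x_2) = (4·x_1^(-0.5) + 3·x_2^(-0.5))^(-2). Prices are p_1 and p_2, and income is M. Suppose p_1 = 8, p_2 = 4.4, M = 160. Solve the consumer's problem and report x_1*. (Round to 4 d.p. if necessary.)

MU_x_1 ∝ 4·x_1^(-1.5), MU_x_2 ∝ 3·x_2^(-1.5), so MRS = (4/3)·(x_2/x_1)^(1.5) = p_1/p_2.
Hence x_2/x_1 = ((3/4)·p_1/p_2)^(1/(1.5)), i.e. raised to the 2/3 power.
With the ratio pinned down, the budget gives x_1* = M/(p_1 + p_2·(x_2/x_1)) and x_2* = (x_2/x_1)·x_1*.
Numerically x_2/x_1 = 1.2297, so x_1* = 160/(8 + 4.4·1.2297) = 11.9308.

x_1* = 11.9308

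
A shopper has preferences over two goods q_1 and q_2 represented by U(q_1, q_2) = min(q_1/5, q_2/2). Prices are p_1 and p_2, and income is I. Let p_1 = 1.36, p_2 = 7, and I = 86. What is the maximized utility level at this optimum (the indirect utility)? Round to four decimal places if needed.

With perfect complements, no substitution: consume in ratio q_1:q_2 = 5:2.
Budget: p_1·q_1 + p_2·(2/5)·q_1 = I, so (5·p_1 + 2·p_2)·q_1 = 5·I.
Demand: q_1*(p_1,p_2,I) = 5·I/(5·p_1 + 2·p_2), q_2* = 2·I/(5·p_1 + 2·p_2).
Here 5·1.36 + 2·7 = 20.8, giving q_1* = 20.6731 and q_2* = 8.2692.
Utility at the optimum: U(20.6731, 8.2692) = 4.1346.

V = 4.1346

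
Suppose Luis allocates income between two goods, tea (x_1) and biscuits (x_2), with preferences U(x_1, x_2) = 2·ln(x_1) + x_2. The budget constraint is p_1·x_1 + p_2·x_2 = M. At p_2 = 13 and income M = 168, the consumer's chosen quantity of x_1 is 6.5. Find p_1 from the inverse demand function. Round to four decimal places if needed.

Set MRS = p_1/p_2: (2/x_1)/1 = p_1/p_2.
So x_1*(p_1,p_2) = 2·p_2/p_1, independent of income; and x_2* = (M − 2·p_2)/p_2.
Set x_1* = 6.5 in the demand function and solve for p_1: p_1 = 4.

p_1 = 4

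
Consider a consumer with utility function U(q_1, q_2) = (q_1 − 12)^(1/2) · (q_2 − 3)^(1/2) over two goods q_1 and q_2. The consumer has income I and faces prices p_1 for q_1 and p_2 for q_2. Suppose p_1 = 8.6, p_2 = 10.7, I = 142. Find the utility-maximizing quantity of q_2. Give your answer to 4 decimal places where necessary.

This is Cobb-Douglas in (q_1−12, q_2−3): tangency gives 0.5·p_2·(q_2−3) = 0.5·p_1·(q_1−12).
Substituting into the budget: q_1* = 12 + 0.5·(I − 12·p_1 − 3·p_2)/p_1, and q_2* = 3 + 0.5·(…)/p_2.
Discretionary income = 142 − 12·8.6 − 3·10.7 = 6.7; q_2* = 3 + 0.5·6.7/10.7 = 3.3131.

q_2* = 3.3131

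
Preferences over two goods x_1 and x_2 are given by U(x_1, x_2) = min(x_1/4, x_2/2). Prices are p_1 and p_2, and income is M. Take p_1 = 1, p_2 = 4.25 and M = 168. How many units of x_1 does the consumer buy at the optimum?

With perfect complements, no substitution: consume in ratio x_1:x_2 = 4:2.
Budget: p_1·x_1 + p_2·(1/2)·x_1 = M, so (4·p_1 + 2·p_2)·x_1 = 4·M.
Demand: x_1*(p_1,p_2,M) = 4·M/(4·p_1 + 2·p_2), x_2* = 2·M/(4·p_1 + 2·p_2).
Here 4·1 + 2·4.25 = 12.5, giving x_1* = 53.76.

x_1* = 53.76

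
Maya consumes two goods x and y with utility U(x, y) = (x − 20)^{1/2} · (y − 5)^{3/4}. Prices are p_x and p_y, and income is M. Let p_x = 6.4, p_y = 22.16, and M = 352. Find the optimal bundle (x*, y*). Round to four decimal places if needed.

x* = 27.075, y* = 8.065

Let x' = x−20, y' = y−5. MRS = (2/3)·y'/x' = p_x/p_y.
After buying the subsistence bundle (20, 5), a share 0.4 of the remaining income goes to x: x* = 20 + 0.4·(M − 20p_x − 5p_y)/p_x.
Discretionary income = 352 − 20·6.4 − 5·22.16 = 113.2; x* = 20 + 0.4·113.2/6.4 = 27.075; y* = 5 + 0.6·113.2/22.16 = 8.065.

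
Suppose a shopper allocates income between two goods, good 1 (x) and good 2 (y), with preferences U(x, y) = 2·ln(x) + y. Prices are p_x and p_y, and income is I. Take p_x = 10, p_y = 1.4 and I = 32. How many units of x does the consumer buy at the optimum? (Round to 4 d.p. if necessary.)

x* = 0.28

MU_x = 2/x, MU_y = 1. Tangency: 2/x = p_x/p_y.
So x*(p_x,p_y) = 2·p_y/p_x, independent of income; and y* = (I − 2·p_y)/p_y.
At the given prices: x* = 2·1.4/10 = 0.28.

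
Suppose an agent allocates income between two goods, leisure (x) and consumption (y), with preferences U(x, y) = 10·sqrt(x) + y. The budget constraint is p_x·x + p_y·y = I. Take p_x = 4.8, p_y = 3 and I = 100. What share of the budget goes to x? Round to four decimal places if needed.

Plugging in: x* = (5·3/4.8)² = 9.7656, y* = 17.7083.
Expenditure on x: 4.8·9.7656 = 46.875; share = 0.4688.

share on x = 0.4688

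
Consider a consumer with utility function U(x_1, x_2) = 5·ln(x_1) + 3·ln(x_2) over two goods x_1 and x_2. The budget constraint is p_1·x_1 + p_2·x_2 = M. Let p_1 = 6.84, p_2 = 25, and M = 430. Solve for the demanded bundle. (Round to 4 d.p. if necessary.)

The MRS is (5/3)·x_2/x_1. Set MRS = p_1/p_2.
Rearranging, p_2·x_2 = (3/5)·p_1·x_1. Substituting into the budget gives p_1·x_1·(1 + (3/5)) = M.
Demand: x_1*(p_1,p_2,M) = 0.625·M/p_1 and x_2* = 0.375·M/p_2.
At p_1=6.84, p_2=25, M=430: x_1* = 0.625·430/6.84 = 39.2909, x_2* = 6.45.

x_1* = 39.2909, x_2* = 6.45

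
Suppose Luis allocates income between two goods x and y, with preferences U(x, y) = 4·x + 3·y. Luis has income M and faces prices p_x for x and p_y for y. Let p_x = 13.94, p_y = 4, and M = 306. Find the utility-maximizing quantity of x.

Linear utility — the consumer picks whichever good has higher MU/price: 4/13.94 = 0.2869 vs 3/4 = 0.75.
y gives more utility per dollar, so spend all income on y: y* = M/p_y, x* = 0.
Numerically: x* = 0, y* = 76.5.

x* = 0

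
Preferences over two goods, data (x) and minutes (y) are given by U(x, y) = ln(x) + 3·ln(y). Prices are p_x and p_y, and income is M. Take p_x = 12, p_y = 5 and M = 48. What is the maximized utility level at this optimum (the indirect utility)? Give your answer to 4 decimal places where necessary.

The MRS is (1/3)·y/x. Set MRS = p_x/p_y.
So p_y·y = 3·p_x·x; combined with the budget, a share 0.25 of income goes to x.
Demand: x*(p_x,p_y,M) = 0.25·M/p_x and y* = 0.75·M/p_y.
At p_x=12, p_y=5, M=48: x* = 0.25·48/12 = 1, y* = 7.2.
Utility at the optimum: U(1, 7.2) = 5.9222.

V = 5.9222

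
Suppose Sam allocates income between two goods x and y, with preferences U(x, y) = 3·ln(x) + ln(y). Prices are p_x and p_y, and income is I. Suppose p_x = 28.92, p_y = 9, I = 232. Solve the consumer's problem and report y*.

Tangency: MRS = 3·y/x = p_x/p_y.
So 3·p_y·y = p_x·x; combined with the budget, a share 0.75 of income goes to x.
Demand: x*(p_x,p_y,I) = 0.75·I/p_x and y* = 0.25·I/p_y.
At p_x=28.92, p_y=9, I=232: y* = 0.25·232/9 = 6.4444.

y* = 6.4444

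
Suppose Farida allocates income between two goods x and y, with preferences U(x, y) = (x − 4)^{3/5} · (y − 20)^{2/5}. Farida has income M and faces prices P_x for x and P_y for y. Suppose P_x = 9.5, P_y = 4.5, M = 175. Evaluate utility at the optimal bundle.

V = 3.4032

Let x' = x−4, y' = y−20. MRS = (3/2)·y'/x' = P_x/P_y.
After buying the subsistence bundle (4, 20), a share 0.6 of the remaining income goes to x: x* = 4 + 0.6·(M − 4P_x − 20P_y)/P_x.
Discretionary income = 175 − 4·9.5 − 20·4.5 = 47; x* = 4 + 0.6·47/9.5 = 6.9684; y* = 20 + 0.4·47/4.5 = 24.1778.
Utility at the optimum: U(6.9684, 24.1778) = 3.4032.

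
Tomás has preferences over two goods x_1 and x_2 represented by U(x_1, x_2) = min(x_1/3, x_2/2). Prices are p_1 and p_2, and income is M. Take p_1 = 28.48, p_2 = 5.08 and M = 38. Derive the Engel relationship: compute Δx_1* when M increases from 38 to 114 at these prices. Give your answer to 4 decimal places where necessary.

Leontief preferences: the optimum is at the kink where x_1/3 = x_2/2, i.e. x_2 = (2/3)·x_1.
Budget: p_1·x_1 + p_2·(2/3)·x_1 = M, so (3·p_1 + 2·p_2)·x_1 = 3·M.
Demand: x_1*(p_1,p_2,M) = 3·M/(3·p_1 + 2·p_2), x_2* = 2·M/(3·p_1 + 2·p_2).
Here 3·28.48 + 2·5.08 = 95.6, giving x_1* = 1.1925.
At M' = 114: x_1* = 3.5774. Change: 3.5774 − 1.1925 = 2.3849.

Δx_1* = 2.3849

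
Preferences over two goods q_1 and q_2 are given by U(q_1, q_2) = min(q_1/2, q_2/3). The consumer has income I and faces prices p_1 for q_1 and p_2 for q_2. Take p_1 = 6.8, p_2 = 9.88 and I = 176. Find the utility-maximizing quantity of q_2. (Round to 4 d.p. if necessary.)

q_2* = 12.2109

With perfect complements, no substitution: consume in ratio q_1:q_2 = 2:3.
Budget: p_1·q_1 + p_2·(3/2)·q_1 = I, so (2·p_1 + 3·p_2)·q_1 = 2·I.
Demand: q_1*(p_1,p_2,I) = 2·I/(2·p_1 + 3·p_2), q_2* = 3·I/(2·p_1 + 3·p_2).
Here 2·6.8 + 3·9.88 = 43.24, giving q_2* = 12.2109.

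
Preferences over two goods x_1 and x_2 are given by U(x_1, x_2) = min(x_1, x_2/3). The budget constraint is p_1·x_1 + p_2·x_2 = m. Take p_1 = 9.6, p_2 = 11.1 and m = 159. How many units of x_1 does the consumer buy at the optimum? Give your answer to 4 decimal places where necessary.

Demand: x_1*(p_1,p_2,m) = m/(p_1 + 3·p_2), x_2* = 3·m/(p_1 + 3·p_2).
Here 9.6 + 3·11.1 = 42.9, giving x_1* = 3.7063.

x_1* = 3.7063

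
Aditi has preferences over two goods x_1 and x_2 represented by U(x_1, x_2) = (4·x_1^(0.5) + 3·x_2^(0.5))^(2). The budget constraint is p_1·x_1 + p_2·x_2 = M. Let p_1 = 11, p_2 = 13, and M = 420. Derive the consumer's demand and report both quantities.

x_1* = 25.8691, x_2* = 10.4184

MRS = MU_x_1/MU_x_2 = (4/3)·(x_2/x_1)^(0.5). Set equal to p_1/p_2.
Hence x_2/x_1 = ((3/4)·p_1/p_2)^(1/(0.5)), i.e. raised to the 2 power.
Substitute x_2 = (x_2/x_1)·x_1 into the budget: x_1* = M/(p_1 + p_2·(x_2/x_1)).
Numerically x_2/x_1 = 0.402737, so x_1* = 420/(11 + 13·0.402737) = 25.8691 and x_2* = 0.402737·25.8691 = 10.4184.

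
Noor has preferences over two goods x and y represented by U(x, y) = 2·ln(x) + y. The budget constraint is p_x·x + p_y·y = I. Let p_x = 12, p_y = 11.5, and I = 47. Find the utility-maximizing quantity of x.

x* = 1.9167

So x*(p_x,p_y) = 2·p_y/p_x, independent of income; and y* = (I − 2·p_y)/p_y.
At the given prices: x* = 2·11.5/12 = 1.9167.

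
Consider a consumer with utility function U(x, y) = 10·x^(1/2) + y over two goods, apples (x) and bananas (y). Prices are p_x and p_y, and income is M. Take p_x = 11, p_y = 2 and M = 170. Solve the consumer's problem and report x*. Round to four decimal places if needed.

x* = 0.8264

Utility is quasi-linear in y; the FOC for x is 5/√x = p_x/p_y.
Solve: √x = 5·p_y/p_x, so x*(p_x,p_y) = (5·p_y/p_x)², and y* = (M − p_x·x*)/p_y.
Plugging in: x* = (5·2/11)² = 0.8264.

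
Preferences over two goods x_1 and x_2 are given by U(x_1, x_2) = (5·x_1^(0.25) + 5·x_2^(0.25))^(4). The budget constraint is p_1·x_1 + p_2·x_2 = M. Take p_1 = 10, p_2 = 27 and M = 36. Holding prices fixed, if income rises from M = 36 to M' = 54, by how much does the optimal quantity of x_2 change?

Δx_2* = 0.2787

From the CES first-order condition, (x_2/x_1)^(0.75) = p_1/p_2.
Solve for the ratio: x_2/x_1 = [p_1/p_2]^(4/3).
Substitute x_2 = (x_2/x_1)·x_1 into the budget: x_1* = M/(p_1 + p_2·(x_2/x_1)).
Numerically x_2/x_1 = 0.26598, so x_1* = 36/(10 + 27·0.26598) = 2.0953 and x_2* = 0.26598·2.0953 = 0.5573.
At M' = 54: x_2* = 0.836. Change: 0.836 − 0.5573 = 0.2787.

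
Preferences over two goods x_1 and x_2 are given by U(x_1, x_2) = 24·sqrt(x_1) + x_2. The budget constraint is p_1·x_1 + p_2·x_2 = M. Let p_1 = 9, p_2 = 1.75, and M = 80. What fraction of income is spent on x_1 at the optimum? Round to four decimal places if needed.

MU_x_1 = 12/√x_1, MU_x_2 = 1. Tangency: 12/√x_1 = p_1/p_2.
Solve: √x_1 = 12·p_2/p_1, so x_1*(p_1,p_2) = (12·p_2/p_1)², and x_2* = (M − p_1·x_1*)/p_2.
Plugging in: x_1* = (12·1.75/9)² = 5.4444, x_2* = 17.7143.
Expenditure on x_1: 9·5.4444 = 49; share = 0.6125.

share on x_1 = 0.6125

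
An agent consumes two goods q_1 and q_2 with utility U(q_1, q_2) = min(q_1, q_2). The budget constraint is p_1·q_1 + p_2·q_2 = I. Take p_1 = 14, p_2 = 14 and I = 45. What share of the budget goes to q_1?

Demand: q_1*(p_1,p_2,I) = I/(p_1 + p_2), q_2* = I/(p_1 + p_2).
Here 14 + 14 = 28, giving q_1* = 1.6071 and q_2* = 1.6071.
Expenditure on q_1: 14·1.6071 = 22.5; share = 0.5.

share on q_1 = 0.5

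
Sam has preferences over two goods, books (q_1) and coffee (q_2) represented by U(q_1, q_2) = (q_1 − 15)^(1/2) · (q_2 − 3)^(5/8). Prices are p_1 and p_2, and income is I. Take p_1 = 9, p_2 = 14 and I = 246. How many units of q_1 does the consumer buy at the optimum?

Substituting into the budget: q_1* = 15 + 4/9·(I − 15·p_1 − 3·p_2)/p_1, and q_2* = 3 + 5/9·(…)/p_2.
Discretionary income = 246 − 15·9 − 3·14 = 69; q_1* = 15 + 4/9·69/9 = 18.4074.

q_1* = 18.4074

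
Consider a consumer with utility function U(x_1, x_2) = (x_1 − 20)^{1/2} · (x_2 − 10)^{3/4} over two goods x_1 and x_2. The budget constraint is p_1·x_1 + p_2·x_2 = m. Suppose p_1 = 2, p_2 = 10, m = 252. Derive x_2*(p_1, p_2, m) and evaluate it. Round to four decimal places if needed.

MRS = (2/3)·(x_2−10)/(x_1−20). Tangency with p_1/p_2 gives x_2−10 = (3/2)·(p_1/p_2)·(x_1−20).
After buying the subsistence bundle (20, 10), a share 0.4 of the remaining income goes to x_1: x_1* = 20 + 0.4·(m − 20p_1 − 10p_2)/p_1.
Discretionary income = 252 − 20·2 − 10·10 = 112; x_2* = 10 + 0.6·112/10 = 16.72.

x_2* = 16.72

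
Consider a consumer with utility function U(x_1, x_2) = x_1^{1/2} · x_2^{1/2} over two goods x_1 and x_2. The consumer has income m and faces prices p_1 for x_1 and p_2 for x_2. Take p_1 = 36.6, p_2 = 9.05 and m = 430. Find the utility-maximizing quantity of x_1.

x_1* = 5.8743

Demand: x_1*(p_1,p_2,m) = 0.5·m/p_1 and x_2* = 0.5·m/p_2.
At p_1=36.6, p_2=9.05, m=430: x_1* = 0.5·430/36.6 = 5.8743.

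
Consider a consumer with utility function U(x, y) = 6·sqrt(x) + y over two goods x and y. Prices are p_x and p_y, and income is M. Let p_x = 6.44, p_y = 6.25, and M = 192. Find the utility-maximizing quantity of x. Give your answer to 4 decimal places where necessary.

Solve: √x = 3·p_y/p_x, so x*(p_x,p_y) = (3·p_y/p_x)², and y* = (M − p_x·x*)/p_y.
Plugging in: x* = (3·6.25/6.44)² = 8.4768.

x* = 8.4768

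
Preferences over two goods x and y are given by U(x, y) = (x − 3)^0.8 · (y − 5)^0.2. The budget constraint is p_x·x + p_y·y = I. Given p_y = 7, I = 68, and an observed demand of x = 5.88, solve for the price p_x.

This is Cobb-Douglas in (x−3, y−5): tangency gives 0.8·p_y·(y−5) = 0.2·p_x·(x−3).
Substituting into the budget: x* = 3 + 0.8·(I − 3·p_x − 5·p_y)/p_x, and y* = 5 + 0.2·(…)/p_y.
Set x* = 5.88 in the demand function and solve for p_x: p_x = 5.

p_x = 5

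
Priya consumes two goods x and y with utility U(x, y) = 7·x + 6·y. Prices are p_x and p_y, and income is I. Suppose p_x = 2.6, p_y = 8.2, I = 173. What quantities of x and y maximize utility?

x* = 66.5385, y* = 0

x gives more utility per dollar, so spend all income on x: x* = I/p_x, y* = 0.
Numerically: x* = 66.5385, y* = 0.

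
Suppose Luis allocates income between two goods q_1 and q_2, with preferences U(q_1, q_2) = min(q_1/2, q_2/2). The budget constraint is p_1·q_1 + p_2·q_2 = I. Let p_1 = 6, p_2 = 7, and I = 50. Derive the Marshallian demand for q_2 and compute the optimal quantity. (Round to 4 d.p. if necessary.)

With perfect complements, no substitution: consume in ratio q_1:q_2 = 2:2.
Budget: p_1·q_1 + p_2·q_1 = I, so (2·p_1 + 2·p_2)·q_1 = 2·I.
Demand: q_1*(p_1,p_2,I) = 2·I/(2·p_1 + 2·p_2), q_2* = 2·I/(2·p_1 + 2·p_2).
Here 2·6 + 2·7 = 26, giving q_2* = 3.8462.

q_2* = 3.8462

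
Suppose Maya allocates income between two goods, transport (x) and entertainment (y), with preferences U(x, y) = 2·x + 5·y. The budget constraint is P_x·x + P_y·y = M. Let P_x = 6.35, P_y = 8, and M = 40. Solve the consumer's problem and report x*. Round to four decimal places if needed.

x* = 0

y gives more utility per dollar, so spend all income on y: y* = M/P_y, x* = 0.
Numerically: x* = 0, y* = 5.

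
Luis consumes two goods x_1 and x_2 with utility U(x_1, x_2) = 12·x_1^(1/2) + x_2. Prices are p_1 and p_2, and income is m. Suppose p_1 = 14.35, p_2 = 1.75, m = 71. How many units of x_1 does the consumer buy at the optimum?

x_1* = 0.5354

Solve: √x_1 = 6·p_2/p_1, so x_1*(p_1,p_2) = (6·p_2/p_1)², and x_2* = (m − p_1·x_1*)/p_2.
Plugging in: x_1* = (6·1.75/14.35)² = 0.5354.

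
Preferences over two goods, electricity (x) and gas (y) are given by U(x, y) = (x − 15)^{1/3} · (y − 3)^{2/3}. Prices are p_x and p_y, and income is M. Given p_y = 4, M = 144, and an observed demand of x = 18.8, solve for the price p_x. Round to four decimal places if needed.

This is Cobb-Douglas in (x−15, y−3): tangency gives 1/3·p_y·(y−3) = 2/3·p_x·(x−15).
Substituting into the budget: x* = 15 + 1/3·(M − 15·p_x − 3·p_y)/p_x, and y* = 3 + 2/3·(…)/p_y.
Set x* = 18.8 in the demand function and solve for p_x: p_x = 5.

p_x = 5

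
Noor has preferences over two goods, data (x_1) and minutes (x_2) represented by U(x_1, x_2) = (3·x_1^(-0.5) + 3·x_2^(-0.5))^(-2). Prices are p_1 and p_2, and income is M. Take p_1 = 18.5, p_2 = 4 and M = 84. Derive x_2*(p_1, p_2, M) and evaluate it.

x_2* = 7.8766

MRS = MU_x_1/MU_x_2 = (x_2/x_1)^(1.5). Set equal to p_1/p_2.
Hence x_2/x_1 = (p_1/p_2)^(1/(1.5)), i.e. raised to the 2/3 power.
With the ratio pinned down, the budget gives x_1* = M/(p_1 + p_2·(x_2/x_1)) and x_2* = (x_2/x_1)·x_1*.
Numerically x_2/x_1 = 2.775926, so x_1* = 84/(18.5 + 4·2.775926) = 2.8375 and x_2* = 2.775926·2.8375 = 7.8766.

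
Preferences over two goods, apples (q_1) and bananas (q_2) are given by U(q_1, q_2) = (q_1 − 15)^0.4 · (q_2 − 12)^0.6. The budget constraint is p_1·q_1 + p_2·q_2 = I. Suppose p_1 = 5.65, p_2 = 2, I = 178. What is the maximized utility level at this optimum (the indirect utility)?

Let q_1' = q_1−15, q_2' = q_2−12. MRS = (2/3)·q_2'/q_1' = p_1/p_2.
Substituting into the budget: q_1* = 15 + 0.4·(I − 15·p_1 − 12·p_2)/p_1, and q_2* = 12 + 0.6·(…)/p_2.
Discretionary income = 178 − 15·5.65 − 12·2 = 69.25; q_1* = 15 + 0.4·69.25/5.65 = 19.9027; q_2* = 12 + 0.6·69.25/2 = 32.775.
Utility at the optimum: U(19.9027, 32.775) = 11.66.

V = 11.66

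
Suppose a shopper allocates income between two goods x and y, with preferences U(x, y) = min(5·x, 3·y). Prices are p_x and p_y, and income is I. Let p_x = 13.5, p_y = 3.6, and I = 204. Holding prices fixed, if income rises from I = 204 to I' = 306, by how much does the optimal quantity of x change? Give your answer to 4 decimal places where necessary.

Δx* = 5.2308

Demand: x*(p_x,p_y,I) = 3·I/(3·p_x + 5·p_y), y* = 5·I/(3·p_x + 5·p_y).
Here 3·13.5 + 5·3.6 = 58.5, giving x* = 10.4615.
At I' = 306: x* = 15.6923. Change: 15.6923 − 10.4615 = 5.2308.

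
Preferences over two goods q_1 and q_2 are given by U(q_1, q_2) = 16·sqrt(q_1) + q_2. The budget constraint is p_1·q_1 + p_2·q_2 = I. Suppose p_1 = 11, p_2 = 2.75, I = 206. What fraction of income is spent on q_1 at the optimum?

MU_q_1 = 8/√q_1, MU_q_2 = 1. Tangency: 8/√q_1 = p_1/p_2.
Solve: √q_1 = 8·p_2/p_1, so q_1*(p_1,p_2) = (8·p_2/p_1)², and q_2* = (I − p_1·q_1*)/p_2.
Plugging in: q_1* = (8·2.75/11)² = 4, q_2* = 58.9091.
Expenditure on q_1: 11·4 = 44; share = 0.2136.

share on q_1 = 0.2136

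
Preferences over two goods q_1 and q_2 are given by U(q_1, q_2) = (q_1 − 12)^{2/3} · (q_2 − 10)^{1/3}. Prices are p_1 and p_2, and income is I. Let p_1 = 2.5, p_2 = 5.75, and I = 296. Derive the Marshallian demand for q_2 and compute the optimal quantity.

q_2* = 22.087

Let q_1' = q_1−12, q_2' = q_2−10. MRS = 2·q_2'/q_1' = p_1/p_2.
Substituting into the budget: q_1* = 12 + 2/3·(I − 12·p_1 − 10·p_2)/p_1, and q_2* = 10 + 1/3·(…)/p_2.
Discretionary income = 296 − 12·2.5 − 10·5.75 = 208.5; q_2* = 10 + 1/3·208.5/5.75 = 22.087.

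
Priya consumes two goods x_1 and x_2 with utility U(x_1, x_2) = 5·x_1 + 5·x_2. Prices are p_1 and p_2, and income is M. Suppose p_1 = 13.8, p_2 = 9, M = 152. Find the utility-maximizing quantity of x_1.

Linear utility — the consumer picks whichever good has higher MU/price: 5/13.8 = 0.3623 vs 5/9 = 0.5556.
x_2 gives more utility per dollar, so spend all income on x_2: x_2* = M/p_2, x_1* = 0.
Numerically: x_1* = 0, x_2* = 16.8889.

x_1* = 0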